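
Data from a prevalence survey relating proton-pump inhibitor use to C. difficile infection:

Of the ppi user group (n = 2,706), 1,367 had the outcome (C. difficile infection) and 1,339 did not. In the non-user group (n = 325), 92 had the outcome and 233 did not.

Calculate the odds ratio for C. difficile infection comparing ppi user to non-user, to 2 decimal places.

2.59

From the description: a = 1367, b = 1339, c = 92, d = 233.
OR = (a·d)/(b·c) = (1367 × 233) / (1339 × 92) = 318511 / 123188 = 2.58557
The odds of C. difficile infection are about 2.59 times as high in the ppi user group.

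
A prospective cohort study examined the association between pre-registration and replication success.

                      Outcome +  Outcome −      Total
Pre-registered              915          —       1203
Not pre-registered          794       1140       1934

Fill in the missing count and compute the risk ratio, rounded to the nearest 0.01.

The missing cell is in the exposed row: 1203 − 915 = 288.
So a = 915, b = 288, c = 794, d = 1140.
RR = [a/(a+b)] / [c/(c+d)] = (915/1203) / (794/1934) = 0.76060/0.41055 = 1.85264

1.85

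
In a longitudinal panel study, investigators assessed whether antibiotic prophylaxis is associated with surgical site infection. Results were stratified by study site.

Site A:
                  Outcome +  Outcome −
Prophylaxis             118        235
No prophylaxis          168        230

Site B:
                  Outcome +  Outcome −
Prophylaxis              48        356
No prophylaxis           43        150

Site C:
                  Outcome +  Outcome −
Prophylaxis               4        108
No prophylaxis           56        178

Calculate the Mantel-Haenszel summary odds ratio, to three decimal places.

OR_MH = Σ(aᵢdᵢ/nᵢ) / Σ(bᵢcᵢ/nᵢ), where nᵢ is the stratum total.
Stratum 1 (Site A): n = 751; a·d/n = 118·230/751 = 36.1385; b·c/n = 235·168/751 = 52.5699
Stratum 2 (Site B): n = 597; a·d/n = 48·150/597 = 12.0603; b·c/n = 356·43/597 = 25.6415
Stratum 3 (Site C): n = 346; a·d/n = 4·178/346 = 2.0578; b·c/n = 108·56/346 = 17.4798
OR_MH = (36.1385 + 12.0603 + 2.0578) / (52.5699 + 25.6415 + 17.4798) = 50.2566 / 95.6912 = 0.52520

0.525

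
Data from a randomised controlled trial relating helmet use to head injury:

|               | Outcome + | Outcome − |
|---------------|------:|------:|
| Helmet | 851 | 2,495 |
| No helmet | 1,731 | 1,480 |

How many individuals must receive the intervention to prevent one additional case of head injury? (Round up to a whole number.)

Risk in treated group = 851/3346 = 0.25433; risk in control = 1731/3211 = 0.53908.
Absolute risk reduction = 0.53908 − 0.25433 = 0.28475
NNT = 1 / ARR = 1 / 0.28475 = 3.512 → round up → 4

4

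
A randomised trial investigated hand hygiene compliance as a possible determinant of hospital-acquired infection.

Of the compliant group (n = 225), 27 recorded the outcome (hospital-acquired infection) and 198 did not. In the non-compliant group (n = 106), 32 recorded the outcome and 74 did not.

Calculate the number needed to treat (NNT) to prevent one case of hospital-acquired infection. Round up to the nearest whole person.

Risk in treated group = 27/225 = 0.12000; risk in control = 32/106 = 0.30189.
Absolute risk reduction = 0.30189 − 0.12000 = 0.18189
NNT = 1 / ARR = 1 / 0.18189 = 5.498 → round up → 6

6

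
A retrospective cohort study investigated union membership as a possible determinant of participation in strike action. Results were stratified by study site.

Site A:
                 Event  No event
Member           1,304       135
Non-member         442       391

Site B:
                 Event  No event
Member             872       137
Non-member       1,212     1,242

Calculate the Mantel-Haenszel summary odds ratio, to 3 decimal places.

7.238

OR_MH = Σ(aᵢdᵢ/nᵢ) / Σ(bᵢcᵢ/nᵢ), where nᵢ is the stratum total.
Stratum 1 (Site A): n = 2272; a·d/n = 1304·391/2272 = 224.4120; b·c/n = 135·442/2272 = 26.2632
Stratum 2 (Site B): n = 3463; a·d/n = 872·1242/3463 = 312.7416; b·c/n = 137·1212/3463 = 47.9480
OR_MH = (224.4120 + 312.7416) / (26.2632 + 47.9480) = 537.1535 / 74.2112 = 7.23817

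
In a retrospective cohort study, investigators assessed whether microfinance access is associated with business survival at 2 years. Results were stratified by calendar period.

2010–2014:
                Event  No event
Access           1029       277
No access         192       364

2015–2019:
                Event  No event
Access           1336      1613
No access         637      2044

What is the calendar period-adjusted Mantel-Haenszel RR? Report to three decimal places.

RR_MH = Σ(aᵢ·n₀ᵢ/nᵢ) / Σ(cᵢ·n₁ᵢ/nᵢ), with n₁ᵢ = aᵢ+bᵢ (exposed), n₀ᵢ = cᵢ+dᵢ (unexposed), nᵢ = n₁ᵢ+n₀ᵢ.
Stratum 1 (2010–2014): n₁ = 1306, n₀ = 556, n = 1862; a·n₀/n = 1029·556/1862 = 307.2632; c·n₁/n = 192·1306/1862 = 134.6681
Stratum 2 (2015–2019): n₁ = 2949, n₀ = 2681, n = 5630; a·n₀/n = 1336·2681/5630 = 636.2018; c·n₁/n = 637·2949/5630 = 333.6613
RR_MH = (307.2632 + 636.2018) / (134.6681 + 333.6613) = 943.4649 / 468.3294 = 2.01453

2.015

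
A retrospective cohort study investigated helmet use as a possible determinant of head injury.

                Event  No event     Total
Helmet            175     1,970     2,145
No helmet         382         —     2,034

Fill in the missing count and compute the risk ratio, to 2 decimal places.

The missing cell is in the unexposed row: 2034 − 382 = 1652.
So a = 175, b = 1970, c = 382, d = 1652.
RR = [a/(a+b)] / [c/(c+d)] = (175/2145) / (382/2034) = 0.08159/0.18781 = 0.43441

0.43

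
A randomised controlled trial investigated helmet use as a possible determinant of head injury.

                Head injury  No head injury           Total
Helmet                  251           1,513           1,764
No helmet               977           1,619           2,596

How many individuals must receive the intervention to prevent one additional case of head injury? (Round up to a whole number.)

Risk in treated group = 251/1764 = 0.14229; risk in control = 977/2596 = 0.37635.
Absolute risk reduction = 0.37635 − 0.14229 = 0.23406
NNT = 1 / ARR = 1 / 0.23406 = 4.272 → round up → 5

5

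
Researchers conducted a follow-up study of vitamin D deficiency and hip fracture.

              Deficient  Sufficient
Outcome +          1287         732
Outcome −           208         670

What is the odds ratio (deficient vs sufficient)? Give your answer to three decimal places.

Reading the table with exposure as columns: a = 1287 (Deficient, case), b = 208 (Deficient, non-case), c = 732 (Sufficient, case), d = 670.
OR = (a·d)/(b·c) = (1287 × 670) / (208 × 732) = 862290 / 152256 = 5.66342
The odds of hip fracture are about 5.66 times as high in the deficient group.

5.663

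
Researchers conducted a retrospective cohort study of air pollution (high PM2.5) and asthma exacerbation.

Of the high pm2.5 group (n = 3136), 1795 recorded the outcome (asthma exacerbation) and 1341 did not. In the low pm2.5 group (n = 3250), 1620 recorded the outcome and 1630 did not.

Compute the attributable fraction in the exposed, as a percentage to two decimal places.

From the description: a = 1795, b = 1341, c = 1620, d = 1630.
Risk in exposed = 1795/3136 = 0.57239; risk in unexposed = 1620/3250 = 0.49846.
RR = 0.57239/0.49846 = 1.14830
AR% = (RR − 1)/RR × 100 = (1.14830 − 1)/1.14830 × 100 = 12.9150%

12.92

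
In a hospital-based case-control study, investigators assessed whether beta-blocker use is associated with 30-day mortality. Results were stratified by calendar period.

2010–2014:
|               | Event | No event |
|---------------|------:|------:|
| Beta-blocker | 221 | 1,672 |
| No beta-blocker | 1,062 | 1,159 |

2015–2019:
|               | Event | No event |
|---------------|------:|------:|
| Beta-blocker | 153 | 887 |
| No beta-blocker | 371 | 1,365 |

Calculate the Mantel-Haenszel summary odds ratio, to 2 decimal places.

0.25

OR_MH = Σ(aᵢdᵢ/nᵢ) / Σ(bᵢcᵢ/nᵢ), where nᵢ is the stratum total.
Stratum 1 (2010–2014): n = 4114; a·d/n = 221·1159/4114 = 62.2603; b·c/n = 1672·1062/4114 = 431.6150
Stratum 2 (2015–2019): n = 2776; a·d/n = 153·1365/2776 = 75.2323; b·c/n = 887·371/2776 = 118.5436
OR_MH = (62.2603 + 75.2323) / (431.6150 + 118.5436) = 137.4927 / 550.1586 = 0.24991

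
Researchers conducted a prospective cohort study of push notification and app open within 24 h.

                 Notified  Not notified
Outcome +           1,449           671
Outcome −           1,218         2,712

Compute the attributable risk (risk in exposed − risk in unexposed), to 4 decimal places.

Reading the table with exposure as columns: a = 1449 (Notified, case), b = 1218 (Notified, non-case), c = 671 (Not notified, case), d = 2712.
Risk in exposed = 1449/2667 = 0.543307; risk in unexposed = 671/3383 = 0.198345.
Risk difference = 0.543307 − 0.198345 = 0.344962

0.3450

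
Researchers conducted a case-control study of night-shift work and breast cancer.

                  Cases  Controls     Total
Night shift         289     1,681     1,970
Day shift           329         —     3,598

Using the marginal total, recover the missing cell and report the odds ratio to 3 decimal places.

The missing cell is in the unexposed row: 3598 − 329 = 3269.
So a = 289, b = 1681, c = 329, d = 3269.
OR = (a·d)/(b·c) = (289 × 3269) / (1681 × 329) = 944741 / 553049 = 1.70824

1.708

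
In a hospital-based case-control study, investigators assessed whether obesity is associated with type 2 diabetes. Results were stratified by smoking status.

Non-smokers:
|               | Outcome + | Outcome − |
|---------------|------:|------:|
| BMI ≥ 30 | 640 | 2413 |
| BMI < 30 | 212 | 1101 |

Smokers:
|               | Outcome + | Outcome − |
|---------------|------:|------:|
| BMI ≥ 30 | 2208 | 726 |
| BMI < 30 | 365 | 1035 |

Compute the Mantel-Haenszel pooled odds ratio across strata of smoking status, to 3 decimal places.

3.862

OR_MH = Σ(aᵢdᵢ/nᵢ) / Σ(bᵢcᵢ/nᵢ), where nᵢ is the stratum total.
Stratum 1 (Non-smokers): n = 4366; a·d/n = 640·1101/4366 = 161.3926; b·c/n = 2413·212/4366 = 117.1681
Stratum 2 (Smokers): n = 4334; a·d/n = 2208·1035/4334 = 527.2912; b·c/n = 726·365/4334 = 61.1421
OR_MH = (161.3926 + 527.2912) / (117.1681 + 61.1421) = 688.6838 / 178.3102 = 3.86228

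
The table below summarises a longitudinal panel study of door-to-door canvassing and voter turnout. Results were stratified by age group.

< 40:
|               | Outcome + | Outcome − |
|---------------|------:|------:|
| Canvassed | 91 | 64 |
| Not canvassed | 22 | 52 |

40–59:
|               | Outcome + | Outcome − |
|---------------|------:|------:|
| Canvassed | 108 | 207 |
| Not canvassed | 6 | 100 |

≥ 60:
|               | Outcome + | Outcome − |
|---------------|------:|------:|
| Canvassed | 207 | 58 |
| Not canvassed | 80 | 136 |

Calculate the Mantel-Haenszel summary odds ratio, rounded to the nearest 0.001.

5.593

OR_MH = Σ(aᵢdᵢ/nᵢ) / Σ(bᵢcᵢ/nᵢ), where nᵢ is the stratum total.
Stratum 1 (< 40): n = 229; a·d/n = 91·52/229 = 20.6638; b·c/n = 64·22/229 = 6.1485
Stratum 2 (40–59): n = 421; a·d/n = 108·100/421 = 25.6532; b·c/n = 207·6/421 = 2.9501
Stratum 3 (≥ 60): n = 481; a·d/n = 207·136/481 = 58.5281; b·c/n = 58·80/481 = 9.6466
OR_MH = (20.6638 + 25.6532 + 58.5281) / (6.1485 + 2.9501 + 9.6466) = 104.8450 / 18.7452 = 5.59318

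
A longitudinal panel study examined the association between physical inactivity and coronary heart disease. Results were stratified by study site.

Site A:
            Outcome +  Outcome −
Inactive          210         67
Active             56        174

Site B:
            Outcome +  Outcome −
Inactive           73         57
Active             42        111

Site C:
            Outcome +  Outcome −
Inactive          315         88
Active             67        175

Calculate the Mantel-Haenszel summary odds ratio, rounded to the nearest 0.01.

7.45

OR_MH = Σ(aᵢdᵢ/nᵢ) / Σ(bᵢcᵢ/nᵢ), where nᵢ is the stratum total.
Stratum 1 (Site A): n = 507; a·d/n = 210·174/507 = 72.0710; b·c/n = 67·56/507 = 7.4004
Stratum 2 (Site B): n = 283; a·d/n = 73·111/283 = 28.6325; b·c/n = 57·42/283 = 8.4594
Stratum 3 (Site C): n = 645; a·d/n = 315·175/645 = 85.4651; b·c/n = 88·67/645 = 9.1411
OR_MH = (72.0710 + 28.6325 + 85.4651) / (7.4004 + 8.4594 + 9.1411) = 186.1686 / 25.0008 = 7.44649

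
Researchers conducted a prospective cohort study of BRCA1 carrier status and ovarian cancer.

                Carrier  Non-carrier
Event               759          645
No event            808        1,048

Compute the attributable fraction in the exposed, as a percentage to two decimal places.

Reading the table with exposure as columns: a = 759 (Carrier, case), b = 808 (Carrier, non-case), c = 645 (Non-carrier, case), d = 1048.
Risk in exposed = 759/1567 = 0.48437; risk in unexposed = 645/1693 = 0.38098.
RR = 0.48437/0.38098 = 1.27136
AR% = (RR − 1)/RR × 100 = (1.27136 − 1)/1.27136 × 100 = 21.3443%

21.34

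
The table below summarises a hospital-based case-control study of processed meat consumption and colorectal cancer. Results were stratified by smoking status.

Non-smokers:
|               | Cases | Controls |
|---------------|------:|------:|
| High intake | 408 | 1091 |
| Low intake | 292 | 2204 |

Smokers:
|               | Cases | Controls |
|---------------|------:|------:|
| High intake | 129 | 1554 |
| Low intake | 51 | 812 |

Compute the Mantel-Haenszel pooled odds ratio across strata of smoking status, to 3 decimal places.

OR_MH = Σ(aᵢdᵢ/nᵢ) / Σ(bᵢcᵢ/nᵢ), where nᵢ is the stratum total.
Stratum 1 (Non-smokers): n = 3995; a·d/n = 408·2204/3995 = 225.0894; b·c/n = 1091·292/3995 = 79.7427
Stratum 2 (Smokers): n = 2546; a·d/n = 129·812/2546 = 41.1422; b·c/n = 1554·51/2546 = 31.1288
OR_MH = (225.0894 + 41.1422) / (79.7427 + 31.1288) = 266.2315 / 110.8715 = 2.40126

2.401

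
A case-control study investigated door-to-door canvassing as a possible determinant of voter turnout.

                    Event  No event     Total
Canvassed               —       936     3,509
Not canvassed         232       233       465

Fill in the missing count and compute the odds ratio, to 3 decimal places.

The missing cell is in the exposed row: 3509 − 936 = 2573.
So a = 2573, b = 936, c = 232, d = 233.
OR = (a·d)/(b·c) = (2573 × 233) / (936 × 232) = 599509 / 217152 = 2.76078

2.761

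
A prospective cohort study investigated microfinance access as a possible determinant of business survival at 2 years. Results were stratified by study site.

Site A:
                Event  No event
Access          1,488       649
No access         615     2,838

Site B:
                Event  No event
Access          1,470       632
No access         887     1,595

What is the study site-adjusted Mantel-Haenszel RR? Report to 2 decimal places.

RR_MH = Σ(aᵢ·n₀ᵢ/nᵢ) / Σ(cᵢ·n₁ᵢ/nᵢ), with n₁ᵢ = aᵢ+bᵢ (exposed), n₀ᵢ = cᵢ+dᵢ (unexposed), nᵢ = n₁ᵢ+n₀ᵢ.
Stratum 1 (Site A): n₁ = 2137, n₀ = 3453, n = 5590; a·n₀/n = 1488·3453/5590 = 919.1528; c·n₁/n = 615·2137/5590 = 235.1082
Stratum 2 (Site B): n₁ = 2102, n₀ = 2482, n = 4584; a·n₀/n = 1470·2482/4584 = 795.9293; c·n₁/n = 887·2102/4584 = 406.7352
RR_MH = (919.1528 + 795.9293) / (235.1082 + 406.7352) = 1715.0821 / 641.8434 = 2.67212

2.67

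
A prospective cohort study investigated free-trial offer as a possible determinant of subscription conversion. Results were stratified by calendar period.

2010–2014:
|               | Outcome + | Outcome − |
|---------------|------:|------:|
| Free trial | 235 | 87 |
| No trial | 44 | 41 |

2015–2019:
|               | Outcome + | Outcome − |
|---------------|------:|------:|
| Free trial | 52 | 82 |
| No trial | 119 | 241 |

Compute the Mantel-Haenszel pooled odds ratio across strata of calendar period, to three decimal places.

1.682

OR_MH = Σ(aᵢdᵢ/nᵢ) / Σ(bᵢcᵢ/nᵢ), where nᵢ is the stratum total.
Stratum 1 (2010–2014): n = 407; a·d/n = 235·41/407 = 23.6732; b·c/n = 87·44/407 = 9.4054
Stratum 2 (2015–2019): n = 494; a·d/n = 52·241/494 = 25.3684; b·c/n = 82·119/494 = 19.7530
OR_MH = (23.6732 + 25.3684) / (9.4054 + 19.7530) = 49.0416 / 29.1584 = 1.68190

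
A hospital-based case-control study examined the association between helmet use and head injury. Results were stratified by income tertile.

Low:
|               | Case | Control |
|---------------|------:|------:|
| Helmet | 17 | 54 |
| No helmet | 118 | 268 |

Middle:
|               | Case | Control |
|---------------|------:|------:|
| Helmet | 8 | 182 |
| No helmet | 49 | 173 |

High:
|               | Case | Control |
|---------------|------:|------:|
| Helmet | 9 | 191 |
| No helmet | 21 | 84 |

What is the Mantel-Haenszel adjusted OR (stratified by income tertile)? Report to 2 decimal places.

OR_MH = Σ(aᵢdᵢ/nᵢ) / Σ(bᵢcᵢ/nᵢ), where nᵢ is the stratum total.
Stratum 1 (Low): n = 457; a·d/n = 17·268/457 = 9.9694; b·c/n = 54·118/457 = 13.9431
Stratum 2 (Middle): n = 412; a·d/n = 8·173/412 = 3.3592; b·c/n = 182·49/412 = 21.6456
Stratum 3 (High): n = 305; a·d/n = 9·84/305 = 2.4787; b·c/n = 191·21/305 = 13.1508
OR_MH = (9.9694 + 3.3592 + 2.4787) / (13.9431 + 21.6456 + 13.1508) = 15.8073 / 48.7396 = 0.32432

0.32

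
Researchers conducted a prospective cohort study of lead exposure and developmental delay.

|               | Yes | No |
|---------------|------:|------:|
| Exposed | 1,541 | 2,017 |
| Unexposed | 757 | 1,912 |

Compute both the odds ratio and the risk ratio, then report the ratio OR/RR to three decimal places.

1.264

Cells: a = 1541, b = 2017, c = 757, d = 1912.
OR = (1541·1912)/(2017·757) = 2946392/1526869 = 1.92970
Risk in exposed = 1541/3558 = 0.43311; risk in unexposed = 757/2669 = 0.28363; RR = 1.52704
OR/RR = 1.92970 / 1.52704 = 1.26369
The outcome is not rare, so the OR lies further from 1 than the RR.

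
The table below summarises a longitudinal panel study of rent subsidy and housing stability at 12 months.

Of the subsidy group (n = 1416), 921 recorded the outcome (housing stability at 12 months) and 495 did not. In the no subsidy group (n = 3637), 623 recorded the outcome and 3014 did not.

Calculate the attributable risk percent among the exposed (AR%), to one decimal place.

From the description: a = 921, b = 495, c = 623, d = 3014.
Risk in exposed = 921/1416 = 0.65042; risk in unexposed = 623/3637 = 0.17130.
RR = 0.65042/0.17130 = 3.79710
AR% = (RR − 1)/RR × 100 = (3.79710 − 1)/3.79710 × 100 = 73.6641%

73.7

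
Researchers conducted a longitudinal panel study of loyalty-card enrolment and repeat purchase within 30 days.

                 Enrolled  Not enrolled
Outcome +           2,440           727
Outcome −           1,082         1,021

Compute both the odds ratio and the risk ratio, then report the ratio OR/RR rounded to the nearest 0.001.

1.901

Reading the table with exposure as columns: a = 2440 (Enrolled, case), b = 1082 (Enrolled, non-case), c = 727 (Not enrolled, case), d = 1021.
OR = (2440·1021)/(1082·727) = 2491240/786614 = 3.16704
Risk in exposed = 2440/3522 = 0.69279; risk in unexposed = 727/1748 = 0.41590; RR = 1.66574
OR/RR = 3.16704 / 1.66574 = 1.90128
The outcome is not rare, so the OR lies further from 1 than the RR.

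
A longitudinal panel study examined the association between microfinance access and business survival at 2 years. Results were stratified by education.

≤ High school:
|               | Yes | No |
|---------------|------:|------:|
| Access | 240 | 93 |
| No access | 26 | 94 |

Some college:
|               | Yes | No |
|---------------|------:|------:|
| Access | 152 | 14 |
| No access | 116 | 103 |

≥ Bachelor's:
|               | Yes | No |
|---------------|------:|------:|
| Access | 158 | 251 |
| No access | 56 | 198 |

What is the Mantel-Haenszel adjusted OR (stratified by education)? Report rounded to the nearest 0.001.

4.476

OR_MH = Σ(aᵢdᵢ/nᵢ) / Σ(bᵢcᵢ/nᵢ), where nᵢ is the stratum total.
Stratum 1 (≤ High school): n = 453; a·d/n = 240·94/453 = 49.8013; b·c/n = 93·26/453 = 5.3377
Stratum 2 (Some college): n = 385; a·d/n = 152·103/385 = 40.6649; b·c/n = 14·116/385 = 4.2182
Stratum 3 (≥ Bachelor's): n = 663; a·d/n = 158·198/663 = 47.1855; b·c/n = 251·56/663 = 21.2006
OR_MH = (49.8013 + 40.6649 + 47.1855) / (5.3377 + 4.2182 + 21.2006) = 137.6518 / 30.7565 = 4.47553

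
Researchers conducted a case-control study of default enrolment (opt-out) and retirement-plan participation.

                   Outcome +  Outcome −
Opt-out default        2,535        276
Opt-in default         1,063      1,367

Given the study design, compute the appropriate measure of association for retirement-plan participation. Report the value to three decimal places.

11.811

Cells: a = 2535, b = 276, c = 1063, d = 1367.
This is a case-control study: participants were sampled on outcome status, so risks in the source population cannot be estimated directly — relative risk is not valid here. The odds ratio is the appropriate measure.
OR = (a·d)/(b·c) = (2535 × 1367) / (276 × 1063) = 3465345 / 293388 = 11.81147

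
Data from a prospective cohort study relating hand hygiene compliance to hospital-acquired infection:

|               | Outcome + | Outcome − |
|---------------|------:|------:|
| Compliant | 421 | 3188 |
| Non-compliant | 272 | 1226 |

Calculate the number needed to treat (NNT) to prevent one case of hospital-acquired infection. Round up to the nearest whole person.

Risk in treated group = 421/3609 = 0.11665; risk in control = 272/1498 = 0.18158.
Absolute risk reduction = 0.18158 − 0.11665 = 0.06492
NNT = 1 / ARR = 1 / 0.06492 = 15.403 → round up → 16

16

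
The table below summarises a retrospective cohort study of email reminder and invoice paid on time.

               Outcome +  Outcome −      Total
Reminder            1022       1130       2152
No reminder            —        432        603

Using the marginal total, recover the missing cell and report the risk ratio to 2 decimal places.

1.67

The missing cell is in the unexposed row: 603 − 432 = 171.
So a = 1022, b = 1130, c = 171, d = 432.
RR = [a/(a+b)] / [c/(c+d)] = (1022/2152) / (171/603) = 0.47491/0.28358 = 1.67467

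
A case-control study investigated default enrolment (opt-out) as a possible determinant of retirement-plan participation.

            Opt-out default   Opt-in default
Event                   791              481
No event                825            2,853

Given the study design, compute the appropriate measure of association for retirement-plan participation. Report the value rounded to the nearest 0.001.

5.687

Reading the table with exposure as columns: a = 791 (Opt-out default, case), b = 825 (Opt-out default, non-case), c = 481 (Opt-in default, case), d = 2853.
This is a case-control study: participants were sampled on outcome status, so risks in the source population cannot be estimated directly — relative risk is not valid here. The odds ratio is the appropriate measure.
OR = (a·d)/(b·c) = (791 × 2853) / (825 × 481) = 2256723 / 396825 = 5.68695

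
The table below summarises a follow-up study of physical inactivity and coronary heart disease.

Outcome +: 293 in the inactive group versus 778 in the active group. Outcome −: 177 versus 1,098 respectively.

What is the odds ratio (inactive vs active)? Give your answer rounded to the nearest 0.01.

2.34

From the description: a = 293, b = 177, c = 778, d = 1098.
OR = (a·d)/(b·c) = (293 × 1098) / (177 × 778) = 321714 / 137706 = 2.33624
The odds of coronary heart disease are about 2.34 times as high in the inactive group.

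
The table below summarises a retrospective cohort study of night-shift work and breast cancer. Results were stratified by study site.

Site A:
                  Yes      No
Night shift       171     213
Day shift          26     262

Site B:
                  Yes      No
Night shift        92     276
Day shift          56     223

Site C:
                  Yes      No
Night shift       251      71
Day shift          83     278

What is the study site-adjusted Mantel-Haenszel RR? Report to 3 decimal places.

2.861

RR_MH = Σ(aᵢ·n₀ᵢ/nᵢ) / Σ(cᵢ·n₁ᵢ/nᵢ), with n₁ᵢ = aᵢ+bᵢ (exposed), n₀ᵢ = cᵢ+dᵢ (unexposed), nᵢ = n₁ᵢ+n₀ᵢ.
Stratum 1 (Site A): n₁ = 384, n₀ = 288, n = 672; a·n₀/n = 171·288/672 = 73.2857; c·n₁/n = 26·384/672 = 14.8571
Stratum 2 (Site B): n₁ = 368, n₀ = 279, n = 647; a·n₀/n = 92·279/647 = 39.6723; c·n₁/n = 56·368/647 = 31.8516
Stratum 3 (Site C): n₁ = 322, n₀ = 361, n = 683; a·n₀/n = 251·361/683 = 132.6662; c·n₁/n = 83·322/683 = 39.1303
RR_MH = (73.2857 + 39.6723 + 132.6662) / (14.8571 + 31.8516 + 39.1303) = 245.6242 / 85.8391 = 2.86145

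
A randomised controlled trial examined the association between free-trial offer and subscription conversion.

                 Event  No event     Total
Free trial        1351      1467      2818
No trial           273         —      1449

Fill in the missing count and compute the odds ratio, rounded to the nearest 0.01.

The missing cell is in the unexposed row: 1449 − 273 = 1176.
So a = 1351, b = 1467, c = 273, d = 1176.
OR = (a·d)/(b·c) = (1351 × 1176) / (1467 × 273) = 1588776 / 400491 = 3.96707

3.97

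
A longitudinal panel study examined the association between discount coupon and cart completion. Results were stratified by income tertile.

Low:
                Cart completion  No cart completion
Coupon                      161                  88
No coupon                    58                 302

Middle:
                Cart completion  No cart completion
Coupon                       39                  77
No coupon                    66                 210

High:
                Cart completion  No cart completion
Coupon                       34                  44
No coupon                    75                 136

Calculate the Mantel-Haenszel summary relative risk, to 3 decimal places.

RR_MH = Σ(aᵢ·n₀ᵢ/nᵢ) / Σ(cᵢ·n₁ᵢ/nᵢ), with n₁ᵢ = aᵢ+bᵢ (exposed), n₀ᵢ = cᵢ+dᵢ (unexposed), nᵢ = n₁ᵢ+n₀ᵢ.
Stratum 1 (Low): n₁ = 249, n₀ = 360, n = 609; a·n₀/n = 161·360/609 = 95.1724; c·n₁/n = 58·249/609 = 23.7143
Stratum 2 (Middle): n₁ = 116, n₀ = 276, n = 392; a·n₀/n = 39·276/392 = 27.4592; c·n₁/n = 66·116/392 = 19.5306
Stratum 3 (High): n₁ = 78, n₀ = 211, n = 289; a·n₀/n = 34·211/289 = 24.8235; c·n₁/n = 75·78/289 = 20.2422
RR_MH = (95.1724 + 27.4592 + 24.8235) / (23.7143 + 19.5306 + 20.2422) = 147.4551 / 63.4871 = 2.32260

2.323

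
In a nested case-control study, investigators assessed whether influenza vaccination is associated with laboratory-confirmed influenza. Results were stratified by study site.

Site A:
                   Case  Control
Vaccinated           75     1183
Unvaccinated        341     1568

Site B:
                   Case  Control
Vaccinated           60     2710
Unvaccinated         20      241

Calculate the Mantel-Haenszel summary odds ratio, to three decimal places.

0.288

OR_MH = Σ(aᵢdᵢ/nᵢ) / Σ(bᵢcᵢ/nᵢ), where nᵢ is the stratum total.
Stratum 1 (Site A): n = 3167; a·d/n = 75·1568/3167 = 37.1329; b·c/n = 1183·341/3167 = 127.3770
Stratum 2 (Site B): n = 3031; a·d/n = 60·241/3031 = 4.7707; b·c/n = 2710·20/3031 = 17.8819
OR_MH = (37.1329 + 4.7707) / (127.3770 + 17.8819) = 41.9036 / 145.2589 = 0.28848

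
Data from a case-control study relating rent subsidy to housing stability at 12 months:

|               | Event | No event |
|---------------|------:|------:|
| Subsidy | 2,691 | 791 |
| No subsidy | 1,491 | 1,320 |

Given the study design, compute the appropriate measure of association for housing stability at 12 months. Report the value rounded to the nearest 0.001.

3.012

Cells: a = 2691, b = 791, c = 1491, d = 1320.
This is a case-control study: participants were sampled on outcome status, so risks in the source population cannot be estimated directly — relative risk is not valid here. The odds ratio is the appropriate measure.
OR = (a·d)/(b·c) = (2691 × 1320) / (791 × 1491) = 3552120 / 1179381 = 3.01185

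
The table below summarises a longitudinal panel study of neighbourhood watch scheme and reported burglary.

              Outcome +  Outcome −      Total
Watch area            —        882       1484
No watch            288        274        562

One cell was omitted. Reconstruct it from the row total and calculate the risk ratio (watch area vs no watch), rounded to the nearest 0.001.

0.792

The missing cell is in the exposed row: 1484 − 882 = 602.
So a = 602, b = 882, c = 288, d = 274.
RR = [a/(a+b)] / [c/(c+d)] = (602/1484) / (288/562) = 0.40566/0.51246 = 0.79160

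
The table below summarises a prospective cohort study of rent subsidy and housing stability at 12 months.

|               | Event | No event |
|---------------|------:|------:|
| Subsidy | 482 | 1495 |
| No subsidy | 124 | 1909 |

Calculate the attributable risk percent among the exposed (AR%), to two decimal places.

74.98

Cells: a = 482, b = 1495, c = 124, d = 1909.
Risk in exposed = 482/1977 = 0.24380; risk in unexposed = 124/2033 = 0.06099.
RR = 0.24380/0.06099 = 3.99720
AR% = (RR − 1)/RR × 100 = (3.99720 − 1)/3.99720 × 100 = 74.9825%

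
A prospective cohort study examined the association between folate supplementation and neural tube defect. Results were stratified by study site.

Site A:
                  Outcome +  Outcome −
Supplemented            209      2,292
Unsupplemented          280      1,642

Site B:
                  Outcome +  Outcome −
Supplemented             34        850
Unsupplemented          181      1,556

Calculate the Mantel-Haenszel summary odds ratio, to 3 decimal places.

OR_MH = Σ(aᵢdᵢ/nᵢ) / Σ(bᵢcᵢ/nᵢ), where nᵢ is the stratum total.
Stratum 1 (Site A): n = 4423; a·d/n = 209·1642/4423 = 77.5894; b·c/n = 2292·280/4423 = 145.0961
Stratum 2 (Site B): n = 2621; a·d/n = 34·1556/2621 = 20.1847; b·c/n = 850·181/2621 = 58.6990
OR_MH = (77.5894 + 20.1847) / (145.0961 + 58.6990) = 97.7741 / 203.7951 = 0.47977

0.480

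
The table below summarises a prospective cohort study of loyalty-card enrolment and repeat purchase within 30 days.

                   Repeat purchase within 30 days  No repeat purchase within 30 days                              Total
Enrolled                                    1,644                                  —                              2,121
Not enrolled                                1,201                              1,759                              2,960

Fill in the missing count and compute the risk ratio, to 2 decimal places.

The missing cell is in the exposed row: 2121 − 1644 = 477.
So a = 1644, b = 477, c = 1201, d = 1759.
RR = [a/(a+b)] / [c/(c+d)] = (1644/2121) / (1201/2960) = 0.77511/0.40574 = 1.91034

1.91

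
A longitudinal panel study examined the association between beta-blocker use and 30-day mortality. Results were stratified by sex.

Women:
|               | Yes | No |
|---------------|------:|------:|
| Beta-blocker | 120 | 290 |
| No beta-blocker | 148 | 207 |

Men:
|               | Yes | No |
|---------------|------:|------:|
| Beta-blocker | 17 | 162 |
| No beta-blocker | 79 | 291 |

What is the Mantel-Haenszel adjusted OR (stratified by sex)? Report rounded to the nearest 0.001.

0.522

OR_MH = Σ(aᵢdᵢ/nᵢ) / Σ(bᵢcᵢ/nᵢ), where nᵢ is the stratum total.
Stratum 1 (Women): n = 765; a·d/n = 120·207/765 = 32.4706; b·c/n = 290·148/765 = 56.1046
Stratum 2 (Men): n = 549; a·d/n = 17·291/549 = 9.0109; b·c/n = 162·79/549 = 23.3115
OR_MH = (32.4706 + 9.0109) / (56.1046 + 23.3115) = 41.4815 / 79.4161 = 0.52233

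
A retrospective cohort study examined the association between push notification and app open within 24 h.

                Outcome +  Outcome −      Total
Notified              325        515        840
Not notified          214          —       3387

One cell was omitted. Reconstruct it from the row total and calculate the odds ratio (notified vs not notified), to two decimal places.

9.36

The missing cell is in the unexposed row: 3387 − 214 = 3173.
So a = 325, b = 515, c = 214, d = 3173.
OR = (a·d)/(b·c) = (325 × 3173) / (515 × 214) = 1031225 / 110210 = 9.35691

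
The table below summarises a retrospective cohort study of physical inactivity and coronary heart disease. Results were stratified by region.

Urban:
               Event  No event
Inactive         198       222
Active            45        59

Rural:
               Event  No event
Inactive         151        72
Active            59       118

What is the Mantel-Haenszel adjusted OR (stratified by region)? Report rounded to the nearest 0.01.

2.25

OR_MH = Σ(aᵢdᵢ/nᵢ) / Σ(bᵢcᵢ/nᵢ), where nᵢ is the stratum total.
Stratum 1 (Urban): n = 524; a·d/n = 198·59/524 = 22.2939; b·c/n = 222·45/524 = 19.0649
Stratum 2 (Rural): n = 400; a·d/n = 151·118/400 = 44.5450; b·c/n = 72·59/400 = 10.6200
OR_MH = (22.2939 + 44.5450) / (19.0649 + 10.6200) = 66.8389 / 29.6849 = 2.25161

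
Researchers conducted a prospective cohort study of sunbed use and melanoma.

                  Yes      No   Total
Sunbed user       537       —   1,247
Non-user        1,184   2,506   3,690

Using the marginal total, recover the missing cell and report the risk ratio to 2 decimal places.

1.34

The missing cell is in the exposed row: 1247 − 537 = 710.
So a = 537, b = 710, c = 1184, d = 2506.
RR = [a/(a+b)] / [c/(c+d)] = (537/1247) / (1184/3690) = 0.43063/0.32087 = 1.34209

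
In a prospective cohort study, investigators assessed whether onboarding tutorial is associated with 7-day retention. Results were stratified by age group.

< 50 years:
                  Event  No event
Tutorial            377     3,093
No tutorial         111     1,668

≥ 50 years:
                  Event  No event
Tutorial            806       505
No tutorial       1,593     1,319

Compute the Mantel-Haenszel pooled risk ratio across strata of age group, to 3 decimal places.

RR_MH = Σ(aᵢ·n₀ᵢ/nᵢ) / Σ(cᵢ·n₁ᵢ/nᵢ), with n₁ᵢ = aᵢ+bᵢ (exposed), n₀ᵢ = cᵢ+dᵢ (unexposed), nᵢ = n₁ᵢ+n₀ᵢ.
Stratum 1 (< 50 years): n₁ = 3470, n₀ = 1779, n = 5249; a·n₀/n = 377·1779/5249 = 127.7735; c·n₁/n = 111·3470/5249 = 73.3797
Stratum 2 (≥ 50 years): n₁ = 1311, n₀ = 2912, n = 4223; a·n₀/n = 806·2912/4223 = 555.7831; c·n₁/n = 1593·1311/4223 = 494.5354
RR_MH = (127.7735 + 555.7831) / (73.3797 + 494.5354) = 683.5566 / 567.9151 = 1.20362

1.204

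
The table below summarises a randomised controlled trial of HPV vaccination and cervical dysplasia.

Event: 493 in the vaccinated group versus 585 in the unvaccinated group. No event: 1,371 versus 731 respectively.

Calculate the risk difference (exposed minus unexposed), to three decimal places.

From the description: a = 493, b = 1371, c = 585, d = 731.
Risk in exposed = 493/1864 = 0.264485; risk in unexposed = 585/1316 = 0.444529.
Risk difference = 0.264485 − 0.444529 = -0.180044

-0.180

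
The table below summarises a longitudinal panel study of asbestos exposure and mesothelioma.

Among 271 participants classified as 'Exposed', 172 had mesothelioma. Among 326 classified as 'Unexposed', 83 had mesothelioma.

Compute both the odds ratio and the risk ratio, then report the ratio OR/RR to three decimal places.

From the description: a = 172, b = 99, c = 83, d = 243.
OR = (172·243)/(99·83) = 41796/8217 = 5.08653
Risk in exposed = 172/271 = 0.63469; risk in unexposed = 83/326 = 0.25460; RR = 2.49286
OR/RR = 5.08653 / 2.49286 = 2.04044
The outcome is not rare, so the OR lies further from 1 than the RR.

2.040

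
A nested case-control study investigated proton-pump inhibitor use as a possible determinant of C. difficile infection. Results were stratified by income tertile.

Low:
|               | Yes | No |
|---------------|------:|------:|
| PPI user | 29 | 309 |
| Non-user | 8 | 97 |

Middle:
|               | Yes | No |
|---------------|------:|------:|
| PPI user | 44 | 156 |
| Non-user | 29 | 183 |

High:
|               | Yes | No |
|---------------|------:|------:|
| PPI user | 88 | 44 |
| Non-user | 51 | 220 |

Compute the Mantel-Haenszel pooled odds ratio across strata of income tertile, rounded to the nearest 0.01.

3.34

OR_MH = Σ(aᵢdᵢ/nᵢ) / Σ(bᵢcᵢ/nᵢ), where nᵢ is the stratum total.
Stratum 1 (Low): n = 443; a·d/n = 29·97/443 = 6.3499; b·c/n = 309·8/443 = 5.5801
Stratum 2 (Middle): n = 412; a·d/n = 44·183/412 = 19.5437; b·c/n = 156·29/412 = 10.9806
Stratum 3 (High): n = 403; a·d/n = 88·220/403 = 48.0397; b·c/n = 44·51/403 = 5.5682
OR_MH = (6.3499 + 19.5437 + 48.0397) / (5.5801 + 10.9806 + 5.5682) = 73.9333 / 22.1290 = 3.34102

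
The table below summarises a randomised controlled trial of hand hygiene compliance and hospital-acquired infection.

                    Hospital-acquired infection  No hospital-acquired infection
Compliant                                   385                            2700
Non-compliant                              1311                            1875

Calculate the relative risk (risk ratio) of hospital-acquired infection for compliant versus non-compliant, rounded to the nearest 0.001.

0.303

Cells: a = 385, b = 2700, c = 1311, d = 1875.
Risk in exposed = 385/3085 = 0.12480; risk in unexposed = 1311/3186 = 0.41149.
RR = 0.12480 / 0.41149 = 0.30328
The risk is 70% lower among the exposed than among the unexposed.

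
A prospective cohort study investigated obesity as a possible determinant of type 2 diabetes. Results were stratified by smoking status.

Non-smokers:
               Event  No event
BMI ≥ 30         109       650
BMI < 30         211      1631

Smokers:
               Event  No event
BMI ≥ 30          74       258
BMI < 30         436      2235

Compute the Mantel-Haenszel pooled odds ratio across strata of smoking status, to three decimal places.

1.369

OR_MH = Σ(aᵢdᵢ/nᵢ) / Σ(bᵢcᵢ/nᵢ), where nᵢ is the stratum total.
Stratum 1 (Non-smokers): n = 2601; a·d/n = 109·1631/2601 = 68.3502; b·c/n = 650·211/2601 = 52.7297
Stratum 2 (Smokers): n = 3003; a·d/n = 74·2235/3003 = 55.0749; b·c/n = 258·436/3003 = 37.4585
OR_MH = (68.3502 + 55.0749) / (52.7297 + 37.4585) = 123.4252 / 90.1883 = 1.36853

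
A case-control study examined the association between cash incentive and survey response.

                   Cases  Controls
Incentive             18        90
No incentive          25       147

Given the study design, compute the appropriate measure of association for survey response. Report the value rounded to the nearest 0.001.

Cells: a = 18, b = 90, c = 25, d = 147.
This is a case-control study: participants were sampled on outcome status, so risks in the source population cannot be estimated directly — relative risk is not valid here. The odds ratio is the appropriate measure.
OR = (a·d)/(b·c) = (18 × 147) / (90 × 25) = 2646 / 2250 = 1.17600

1.176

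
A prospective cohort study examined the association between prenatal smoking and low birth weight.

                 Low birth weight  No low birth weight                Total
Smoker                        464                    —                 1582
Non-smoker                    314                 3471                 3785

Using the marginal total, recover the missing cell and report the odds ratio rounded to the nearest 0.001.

The missing cell is in the exposed row: 1582 − 464 = 1118.
So a = 464, b = 1118, c = 314, d = 3471.
OR = (a·d)/(b·c) = (464 × 3471) / (1118 × 314) = 1610544 / 351052 = 4.58776

4.588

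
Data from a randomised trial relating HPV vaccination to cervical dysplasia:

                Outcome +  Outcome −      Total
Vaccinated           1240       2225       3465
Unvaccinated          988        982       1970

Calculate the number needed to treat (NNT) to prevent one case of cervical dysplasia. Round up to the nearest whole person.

7

Risk in treated group = 1240/3465 = 0.35786; risk in control = 988/1970 = 0.50152.
Absolute risk reduction = 0.50152 − 0.35786 = 0.14366
NNT = 1 / ARR = 1 / 0.14366 = 6.961 → round up → 7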